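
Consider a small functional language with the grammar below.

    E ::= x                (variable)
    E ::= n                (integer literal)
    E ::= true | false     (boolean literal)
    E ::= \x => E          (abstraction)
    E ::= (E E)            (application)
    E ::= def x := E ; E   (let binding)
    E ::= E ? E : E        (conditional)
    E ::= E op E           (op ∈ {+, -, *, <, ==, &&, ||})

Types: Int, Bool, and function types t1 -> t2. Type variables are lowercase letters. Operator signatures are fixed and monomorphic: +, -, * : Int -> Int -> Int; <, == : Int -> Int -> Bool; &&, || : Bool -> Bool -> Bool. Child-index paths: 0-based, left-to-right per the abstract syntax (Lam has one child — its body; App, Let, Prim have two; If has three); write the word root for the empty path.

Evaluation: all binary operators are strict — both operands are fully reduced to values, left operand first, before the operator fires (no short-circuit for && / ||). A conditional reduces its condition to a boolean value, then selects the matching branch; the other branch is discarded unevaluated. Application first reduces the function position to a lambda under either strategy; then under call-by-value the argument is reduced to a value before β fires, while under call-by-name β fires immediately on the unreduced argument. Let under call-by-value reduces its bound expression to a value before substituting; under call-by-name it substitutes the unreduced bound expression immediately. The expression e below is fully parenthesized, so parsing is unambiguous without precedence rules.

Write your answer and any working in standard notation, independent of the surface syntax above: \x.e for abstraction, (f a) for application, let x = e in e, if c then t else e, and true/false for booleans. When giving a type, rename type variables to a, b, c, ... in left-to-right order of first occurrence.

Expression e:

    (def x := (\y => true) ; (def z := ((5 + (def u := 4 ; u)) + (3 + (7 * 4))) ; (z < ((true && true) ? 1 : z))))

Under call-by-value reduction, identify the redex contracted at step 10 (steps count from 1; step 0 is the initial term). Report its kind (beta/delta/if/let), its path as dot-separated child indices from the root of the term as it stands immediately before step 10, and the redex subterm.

Working:
step 0: (let x = (\y.true) in (let z = ((5 + (let u = 4 in u)) + (3 + (7 * 4))) in (z < (if (true && true) then 1 else z))))
step 1: [let@root] (let z = ((5 + (let u = 4 in u)) + (3 + (7 * 4))) in (z < (if (true && true) then 1 else z)))
step 2: [let@0.0.1] (let z = ((5 + 4) + (3 + (7 * 4))) in (z < (if (true && true) then 1 else z)))
step 3: [delta@0.0] (let z = (9 + (3 + (7 * 4))) in (z < (if (true && true) then 1 else z)))
step 4: [delta@0.1.1] (let z = (9 + (3 + 28)) in (z < (if (true && true) then 1 else z)))
step 5: [delta@0.1] (let z = (9 + 31) in (z < (if (true && true) then 1 else z)))
step 6: [delta@0] (let z = 40 in (z < (if (true && true) then 1 else z)))
step 7: [let@root] (40 < (if (true && true) then 1 else 40))
step 8: [delta@1.0] (40 < (if true then 1 else 40))
step 9: [if@1] (40 < 1)
step 10: [delta@root] false

Answer: delta at root : (40 < 1)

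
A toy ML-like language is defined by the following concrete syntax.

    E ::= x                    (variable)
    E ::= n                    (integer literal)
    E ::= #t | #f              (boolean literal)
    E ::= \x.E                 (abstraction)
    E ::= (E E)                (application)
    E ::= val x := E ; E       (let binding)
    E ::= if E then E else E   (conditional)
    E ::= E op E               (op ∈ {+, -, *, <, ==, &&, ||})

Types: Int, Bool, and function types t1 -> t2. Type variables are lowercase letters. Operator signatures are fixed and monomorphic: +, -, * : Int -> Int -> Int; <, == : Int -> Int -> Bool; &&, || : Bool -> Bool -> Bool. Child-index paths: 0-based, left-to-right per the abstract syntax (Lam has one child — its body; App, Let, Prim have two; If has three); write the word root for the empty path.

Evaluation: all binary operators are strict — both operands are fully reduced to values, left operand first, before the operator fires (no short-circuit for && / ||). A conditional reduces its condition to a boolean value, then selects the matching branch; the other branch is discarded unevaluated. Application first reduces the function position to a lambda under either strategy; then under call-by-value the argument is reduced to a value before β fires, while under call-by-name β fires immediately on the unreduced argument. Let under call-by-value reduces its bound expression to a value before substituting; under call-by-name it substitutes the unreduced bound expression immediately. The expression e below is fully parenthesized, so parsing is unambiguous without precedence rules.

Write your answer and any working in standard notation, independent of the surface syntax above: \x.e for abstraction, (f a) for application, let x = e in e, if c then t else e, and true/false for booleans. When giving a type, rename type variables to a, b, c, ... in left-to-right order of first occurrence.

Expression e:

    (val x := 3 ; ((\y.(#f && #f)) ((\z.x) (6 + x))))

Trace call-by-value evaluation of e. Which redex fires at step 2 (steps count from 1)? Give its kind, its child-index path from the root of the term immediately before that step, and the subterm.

Answer: delta at 1.1 : (6 + 3)

Derivation:
step 0: (let x = 3 in ((\y.(false && false)) ((\z.x) (6 + x))))
step 1: [let@root] ((\y.(false && false)) ((\z.3) (6 + 3)))
step 2: [delta@1.1] ((\y.(false && false)) ((\z.3) 9))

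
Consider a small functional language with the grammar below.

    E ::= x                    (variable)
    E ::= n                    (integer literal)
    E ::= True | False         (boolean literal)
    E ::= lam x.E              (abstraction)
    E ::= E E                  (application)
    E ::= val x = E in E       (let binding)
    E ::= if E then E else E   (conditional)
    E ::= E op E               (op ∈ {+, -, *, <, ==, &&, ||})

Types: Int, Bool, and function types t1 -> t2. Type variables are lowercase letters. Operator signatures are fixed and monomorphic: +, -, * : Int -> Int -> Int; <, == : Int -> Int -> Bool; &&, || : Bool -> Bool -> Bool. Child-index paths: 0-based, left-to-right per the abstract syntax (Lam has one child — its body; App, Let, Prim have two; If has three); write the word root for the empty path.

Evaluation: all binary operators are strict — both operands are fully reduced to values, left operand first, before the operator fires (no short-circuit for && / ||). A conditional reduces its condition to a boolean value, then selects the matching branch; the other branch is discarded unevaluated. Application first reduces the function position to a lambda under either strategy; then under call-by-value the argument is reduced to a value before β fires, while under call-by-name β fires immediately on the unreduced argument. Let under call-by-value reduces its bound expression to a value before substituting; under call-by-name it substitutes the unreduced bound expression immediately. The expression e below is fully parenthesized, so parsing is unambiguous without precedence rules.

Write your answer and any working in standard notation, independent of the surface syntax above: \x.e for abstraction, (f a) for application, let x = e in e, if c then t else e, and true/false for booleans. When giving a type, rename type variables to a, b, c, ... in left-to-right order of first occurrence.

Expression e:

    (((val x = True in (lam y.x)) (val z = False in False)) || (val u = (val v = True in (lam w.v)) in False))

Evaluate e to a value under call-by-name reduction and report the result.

Trace:
step 0: (((let x = true in (\y.x)) (let z = false in false)) || (let u = (let v = true in (\w.v)) in false))
step 1: [let@0.0] (((\y.true) (let z = false in false)) || (let u = (let v = true in (\w.v)) in false))
step 2: [beta@0] (true || (let u = (let v = true in (\w.v)) in false))
step 3: [let@1] (true || false)
step 4: [delta@root] true

Answer: true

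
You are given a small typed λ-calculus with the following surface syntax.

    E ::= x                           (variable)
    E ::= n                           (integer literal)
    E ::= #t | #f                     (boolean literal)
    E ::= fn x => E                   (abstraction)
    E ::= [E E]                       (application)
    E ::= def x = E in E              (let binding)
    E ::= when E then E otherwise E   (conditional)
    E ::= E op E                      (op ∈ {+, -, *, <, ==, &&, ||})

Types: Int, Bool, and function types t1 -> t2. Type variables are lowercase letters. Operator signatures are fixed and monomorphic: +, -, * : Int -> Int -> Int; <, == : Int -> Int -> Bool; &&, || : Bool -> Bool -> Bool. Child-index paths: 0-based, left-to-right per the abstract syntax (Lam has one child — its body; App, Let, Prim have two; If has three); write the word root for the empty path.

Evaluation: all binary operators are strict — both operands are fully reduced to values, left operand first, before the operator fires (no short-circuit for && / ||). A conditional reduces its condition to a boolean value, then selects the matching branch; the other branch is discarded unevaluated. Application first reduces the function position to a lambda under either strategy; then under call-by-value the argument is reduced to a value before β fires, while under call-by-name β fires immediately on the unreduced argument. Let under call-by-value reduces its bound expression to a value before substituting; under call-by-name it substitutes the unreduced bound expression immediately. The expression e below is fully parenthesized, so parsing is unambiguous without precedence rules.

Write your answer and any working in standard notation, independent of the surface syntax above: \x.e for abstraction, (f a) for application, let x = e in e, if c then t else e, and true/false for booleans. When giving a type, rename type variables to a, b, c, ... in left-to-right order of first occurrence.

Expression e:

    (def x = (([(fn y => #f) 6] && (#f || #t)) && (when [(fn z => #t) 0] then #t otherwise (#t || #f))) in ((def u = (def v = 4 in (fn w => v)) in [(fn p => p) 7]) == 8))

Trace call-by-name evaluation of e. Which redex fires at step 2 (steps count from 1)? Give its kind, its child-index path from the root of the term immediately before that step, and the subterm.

Answer: let at 0 : (let u = (let v = 4 in (\w.v)) in ((\p.p) 7))

Derivation:
step 0: (let x = ((((\y.false) 6) && (false || true)) && (if ((\z.true) 0) then true else (true || false))) in ((let u = (let v = 4 in (\w.v)) in ((\p.p) 7)) == 8))
step 1: [let@root] ((let u = (let v = 4 in (\w.v)) in ((\p.p) 7)) == 8)
step 2: [let@0] (((\p.p) 7) == 8)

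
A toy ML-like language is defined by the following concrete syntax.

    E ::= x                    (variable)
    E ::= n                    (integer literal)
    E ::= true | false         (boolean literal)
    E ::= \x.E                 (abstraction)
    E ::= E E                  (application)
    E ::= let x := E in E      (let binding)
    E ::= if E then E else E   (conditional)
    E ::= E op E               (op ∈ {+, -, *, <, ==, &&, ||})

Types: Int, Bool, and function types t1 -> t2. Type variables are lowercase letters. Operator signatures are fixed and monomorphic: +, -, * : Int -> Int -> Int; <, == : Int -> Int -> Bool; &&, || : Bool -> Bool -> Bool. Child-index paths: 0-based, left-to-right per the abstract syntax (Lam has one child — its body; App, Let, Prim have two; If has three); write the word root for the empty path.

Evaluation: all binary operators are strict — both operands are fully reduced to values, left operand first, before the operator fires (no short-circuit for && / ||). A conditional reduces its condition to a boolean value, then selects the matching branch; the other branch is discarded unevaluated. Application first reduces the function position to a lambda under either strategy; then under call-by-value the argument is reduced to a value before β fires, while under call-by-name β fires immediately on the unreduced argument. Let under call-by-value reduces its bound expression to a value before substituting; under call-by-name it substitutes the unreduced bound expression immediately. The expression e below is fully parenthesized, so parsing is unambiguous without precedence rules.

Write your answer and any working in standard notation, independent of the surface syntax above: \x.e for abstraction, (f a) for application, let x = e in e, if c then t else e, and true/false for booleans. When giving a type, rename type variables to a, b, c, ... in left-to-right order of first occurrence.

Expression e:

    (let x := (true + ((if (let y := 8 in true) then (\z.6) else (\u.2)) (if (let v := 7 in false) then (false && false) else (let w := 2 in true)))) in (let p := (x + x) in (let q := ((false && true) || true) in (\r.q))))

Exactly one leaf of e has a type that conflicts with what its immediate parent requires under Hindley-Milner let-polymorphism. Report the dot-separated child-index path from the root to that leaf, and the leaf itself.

Trace:
  unify Bool ~ Int
  FAIL: mismatch Bool ~ Int

Answer: 0.0 : true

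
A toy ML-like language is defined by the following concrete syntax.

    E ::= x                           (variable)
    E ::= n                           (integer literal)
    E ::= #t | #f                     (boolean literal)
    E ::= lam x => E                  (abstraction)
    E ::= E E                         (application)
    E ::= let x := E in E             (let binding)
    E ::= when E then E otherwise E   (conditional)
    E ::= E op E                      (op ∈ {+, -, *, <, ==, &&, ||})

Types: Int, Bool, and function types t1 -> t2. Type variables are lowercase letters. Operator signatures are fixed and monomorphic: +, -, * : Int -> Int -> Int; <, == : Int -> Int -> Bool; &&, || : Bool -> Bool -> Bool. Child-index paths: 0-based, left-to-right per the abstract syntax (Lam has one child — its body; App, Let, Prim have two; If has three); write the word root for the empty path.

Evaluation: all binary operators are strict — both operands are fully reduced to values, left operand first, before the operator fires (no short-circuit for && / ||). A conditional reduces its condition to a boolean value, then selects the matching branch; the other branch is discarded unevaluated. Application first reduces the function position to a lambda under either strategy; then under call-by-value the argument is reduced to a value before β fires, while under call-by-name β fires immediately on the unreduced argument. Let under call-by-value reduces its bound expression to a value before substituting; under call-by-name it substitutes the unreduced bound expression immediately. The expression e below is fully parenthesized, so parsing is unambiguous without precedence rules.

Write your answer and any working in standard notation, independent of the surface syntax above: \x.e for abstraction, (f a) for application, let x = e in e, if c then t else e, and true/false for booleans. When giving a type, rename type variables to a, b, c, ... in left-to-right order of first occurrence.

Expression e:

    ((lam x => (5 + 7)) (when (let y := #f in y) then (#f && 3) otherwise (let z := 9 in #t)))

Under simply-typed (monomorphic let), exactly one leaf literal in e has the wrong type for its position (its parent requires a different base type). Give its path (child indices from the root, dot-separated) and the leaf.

Working:
  unify Int ~ Int
  unify Int ~ Int
\x._ : a -> Int
let y : Bool
y : Bool
  unify Bool ~ Bool
  unify Bool ~ Bool
  unify Int ~ Bool
  FAIL: mismatch Int ~ Bool

Answer: 1.1.1 : 3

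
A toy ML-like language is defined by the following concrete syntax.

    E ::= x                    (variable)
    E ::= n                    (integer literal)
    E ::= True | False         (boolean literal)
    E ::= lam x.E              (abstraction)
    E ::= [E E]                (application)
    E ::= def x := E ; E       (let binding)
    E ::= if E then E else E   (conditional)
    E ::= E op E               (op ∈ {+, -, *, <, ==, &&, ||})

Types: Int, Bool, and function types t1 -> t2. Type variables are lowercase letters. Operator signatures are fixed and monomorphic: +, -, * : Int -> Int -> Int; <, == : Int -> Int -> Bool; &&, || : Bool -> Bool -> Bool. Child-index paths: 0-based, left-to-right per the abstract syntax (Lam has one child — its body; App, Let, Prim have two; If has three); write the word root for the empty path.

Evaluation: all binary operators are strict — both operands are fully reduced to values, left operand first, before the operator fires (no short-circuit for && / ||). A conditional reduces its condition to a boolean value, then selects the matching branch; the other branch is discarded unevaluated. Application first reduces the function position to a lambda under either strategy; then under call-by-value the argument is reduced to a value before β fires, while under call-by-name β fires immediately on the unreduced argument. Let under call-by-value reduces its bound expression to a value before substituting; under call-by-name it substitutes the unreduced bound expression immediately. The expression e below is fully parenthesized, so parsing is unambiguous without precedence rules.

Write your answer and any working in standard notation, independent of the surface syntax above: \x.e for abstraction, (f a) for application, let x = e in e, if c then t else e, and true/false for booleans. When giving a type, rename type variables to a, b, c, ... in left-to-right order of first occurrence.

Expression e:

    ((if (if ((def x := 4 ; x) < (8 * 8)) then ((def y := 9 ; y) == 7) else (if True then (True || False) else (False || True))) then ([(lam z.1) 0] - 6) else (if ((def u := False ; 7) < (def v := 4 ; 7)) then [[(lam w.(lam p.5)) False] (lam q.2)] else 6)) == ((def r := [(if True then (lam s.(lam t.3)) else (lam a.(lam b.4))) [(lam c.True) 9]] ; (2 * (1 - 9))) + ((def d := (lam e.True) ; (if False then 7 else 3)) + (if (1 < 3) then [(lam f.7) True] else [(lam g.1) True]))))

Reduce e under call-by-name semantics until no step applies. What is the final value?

Working:
step 0: ((if (if ((let x = 4 in x) < (8 * 8)) then ((let y = 9 in y) == 7) else (if true then (true || false) else (false || true))) then (((\z.1) 0) - 6) else (if ((let u = false in 7) < (let v = 4 in 7)) then (((\w.(\p.5)) false) (\q.2)) else 6)) == ((let r = ((if true then (\s.(\t.3)) else (\a.(\b.4))) ((\c.true) 9)) in (2 * (1 - 9))) + ((let d = (\e.true) in (if false then 7 else 3)) + (if (1 < 3) then ((\f.7) true) else ((\g.1) true)))))
step 1: [let@0.0.0.0] ((if (if (4 < (8 * 8)) then ((let y = 9 in y) == 7) else (if true then (true || false) else (false || true))) then (((\z.1) 0) - 6) else (if ((let u = false in 7) < (let v = 4 in 7)) then (((\w.(\p.5)) false) (\q.2)) else 6)) == ((let r = ((if true then (\s.(\t.3)) else (\a.(\b.4))) ((\c.true) 9)) in (2 * (1 - 9))) + ((let d = (\e.true) in (if false then 7 else 3)) + (if (1 < 3) then ((\f.7) true) else ((\g.1) true)))))
step 2: [delta@0.0.0.1] ((if (if (4 < 64) then ((let y = 9 in y) == 7) else (if true then (true || false) else (false || true))) then (((\z.1) 0) - 6) else (if ((let u = false in 7) < (let v = 4 in 7)) then (((\w.(\p.5)) false) (\q.2)) else 6)) == ((let r = ((if true then (\s.(\t.3)) else (\a.(\b.4))) ((\c.true) 9)) in (2 * (1 - 9))) + ((let d = (\e.true) in (if false then 7 else 3)) + (if (1 < 3) then ((\f.7) true) else ((\g.1) true)))))
step 3: [delta@0.0.0] ((if (if true then ((let y = 9 in y) == 7) else (if true then (true || false) else (false || true))) then (((\z.1) 0) - 6) else (if ((let u = false in 7) < (let v = 4 in 7)) then (((\w.(\p.5)) false) (\q.2)) else 6)) == ((let r = ((if true then (\s.(\t.3)) else (\a.(\b.4))) ((\c.true) 9)) in (2 * (1 - 9))) + ((let d = (\e.true) in (if false then 7 else 3)) + (if (1 < 3) then ((\f.7) true) else ((\g.1) true)))))
step 4: [if@0.0] ((if ((let y = 9 in y) == 7) then (((\z.1) 0) - 6) else (if ((let u = false in 7) < (let v = 4 in 7)) then (((\w.(\p.5)) false) (\q.2)) else 6)) == ((let r = ((if true then (\s.(\t.3)) else (\a.(\b.4))) ((\c.true) 9)) in (2 * (1 - 9))) + ((let d = (\e.true) in (if false then 7 else 3)) + (if (1 < 3) then ((\f.7) true) else ((\g.1) true)))))
step 5: [let@0.0.0] ((if (9 == 7) then (((\z.1) 0) - 6) else (if ((let u = false in 7) < (let v = 4 in 7)) then (((\w.(\p.5)) false) (\q.2)) else 6)) == ((let r = ((if true then (\s.(\t.3)) else (\a.(\b.4))) ((\c.true) 9)) in (2 * (1 - 9))) + ((let d = (\e.true) in (if false then 7 else 3)) + (if (1 < 3) then ((\f.7) true) else ((\g.1) true)))))
step 6: [delta@0.0] ((if false then (((\z.1) 0) - 6) else (if ((let u = false in 7) < (let v = 4 in 7)) then (((\w.(\p.5)) false) (\q.2)) else 6)) == ((let r = ((if true then (\s.(\t.3)) else (\a.(\b.4))) ((\c.true) 9)) in (2 * (1 - 9))) + ((let d = (\e.true) in (if false then 7 else 3)) + (if (1 < 3) then ((\f.7) true) else ((\g.1) true)))))
step 7: [if@0] ((if ((let u = false in 7) < (let v = 4 in 7)) then (((\w.(\p.5)) false) (\q.2)) else 6) == ((let r = ((if true then (\s.(\t.3)) else (\a.(\b.4))) ((\c.true) 9)) in (2 * (1 - 9))) + ((let d = (\e.true) in (if false then 7 else 3)) + (if (1 < 3) then ((\f.7) true) else ((\g.1) true)))))
step 8: [let@0.0.0] ((if (7 < (let v = 4 in 7)) then (((\w.(\p.5)) false) (\q.2)) else 6) == ((let r = ((if true then (\s.(\t.3)) else (\a.(\b.4))) ((\c.true) 9)) in (2 * (1 - 9))) + ((let d = (\e.true) in (if false then 7 else 3)) + (if (1 < 3) then ((\f.7) true) else ((\g.1) true)))))
step 9: [let@0.0.1] ((if (7 < 7) then (((\w.(\p.5)) false) (\q.2)) else 6) == ((let r = ((if true then (\s.(\t.3)) else (\a.(\b.4))) ((\c.true) 9)) in (2 * (1 - 9))) + ((let d = (\e.true) in (if false then 7 else 3)) + (if (1 < 3) then ((\f.7) true) else ((\g.1) true)))))
step 10: [delta@0.0] ((if false then (((\w.(\p.5)) false) (\q.2)) else 6) == ((let r = ((if true then (\s.(\t.3)) else (\a.(\b.4))) ((\c.true) 9)) in (2 * (1 - 9))) + ((let d = (\e.true) in (if false then 7 else 3)) + (if (1 < 3) then ((\f.7) true) else ((\g.1) true)))))
step 11: [if@0] (6 == ((let r = ((if true then (\s.(\t.3)) else (\a.(\b.4))) ((\c.true) 9)) in (2 * (1 - 9))) + ((let d = (\e.true) in (if false then 7 else 3)) + (if (1 < 3) then ((\f.7) true) else ((\g.1) true)))))
step 12: [let@1.0] (6 == ((2 * (1 - 9)) + ((let d = (\e.true) in (if false then 7 else 3)) + (if (1 < 3) then ((\f.7) true) else ((\g.1) true)))))
step 13: [delta@1.0.1] (6 == ((2 * -8) + ((let d = (\e.true) in (if false then 7 else 3)) + (if (1 < 3) then ((\f.7) true) else ((\g.1) true)))))
step 14: [delta@1.0] (6 == (-16 + ((let d = (\e.true) in (if false then 7 else 3)) + (if (1 < 3) then ((\f.7) true) else ((\g.1) true)))))
step 15: [let@1.1.0] (6 == (-16 + ((if false then 7 else 3) + (if (1 < 3) then ((\f.7) true) else ((\g.1) true)))))
step 16: [if@1.1.0] (6 == (-16 + (3 + (if (1 < 3) then ((\f.7) true) else ((\g.1) true)))))
step 17: [delta@1.1.1.0] (6 == (-16 + (3 + (if true then ((\f.7) true) else ((\g.1) true)))))
step 18: [if@1.1.1] (6 == (-16 + (3 + ((\f.7) true))))
step 19: [beta@1.1.1] (6 == (-16 + (3 + 7)))
step 20: [delta@1.1] (6 == (-16 + 10))
step 21: [delta@1] (6 == -6)
step 22: [delta@root] false

Answer: false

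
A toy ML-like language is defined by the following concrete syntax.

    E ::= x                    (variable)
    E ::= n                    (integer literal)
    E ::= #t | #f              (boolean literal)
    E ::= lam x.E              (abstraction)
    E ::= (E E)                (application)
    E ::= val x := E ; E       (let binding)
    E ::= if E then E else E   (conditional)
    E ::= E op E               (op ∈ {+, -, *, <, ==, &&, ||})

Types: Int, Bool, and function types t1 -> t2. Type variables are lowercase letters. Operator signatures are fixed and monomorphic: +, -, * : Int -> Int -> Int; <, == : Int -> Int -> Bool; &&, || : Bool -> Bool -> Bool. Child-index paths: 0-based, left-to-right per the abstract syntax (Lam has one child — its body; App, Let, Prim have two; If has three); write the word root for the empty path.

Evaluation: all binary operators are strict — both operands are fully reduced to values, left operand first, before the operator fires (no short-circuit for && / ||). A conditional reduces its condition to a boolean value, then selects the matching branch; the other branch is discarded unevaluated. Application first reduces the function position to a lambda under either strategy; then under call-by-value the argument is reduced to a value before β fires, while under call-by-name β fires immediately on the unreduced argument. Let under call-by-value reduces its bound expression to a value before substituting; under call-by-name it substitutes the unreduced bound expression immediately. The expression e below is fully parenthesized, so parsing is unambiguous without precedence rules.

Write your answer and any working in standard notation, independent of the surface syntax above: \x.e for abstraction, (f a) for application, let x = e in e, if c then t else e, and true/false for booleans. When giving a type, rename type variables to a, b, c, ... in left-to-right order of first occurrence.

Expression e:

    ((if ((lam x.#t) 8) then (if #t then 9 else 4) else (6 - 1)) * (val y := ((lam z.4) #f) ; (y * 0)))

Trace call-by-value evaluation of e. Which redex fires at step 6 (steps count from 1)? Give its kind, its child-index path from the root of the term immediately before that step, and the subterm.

Working:
step 0: ((if ((\x.true) 8) then (if true then 9 else 4) else (6 - 1)) * (let y = ((\z.4) false) in (y * 0)))
step 1: [beta@0.0] ((if true then (if true then 9 else 4) else (6 - 1)) * (let y = ((\z.4) false) in (y * 0)))
step 2: [if@0] ((if true then 9 else 4) * (let y = ((\z.4) false) in (y * 0)))
step 3: [if@0] (9 * (let y = ((\z.4) false) in (y * 0)))
step 4: [beta@1.0] (9 * (let y = 4 in (y * 0)))
step 5: [let@1] (9 * (4 * 0))
step 6: [delta@1] (9 * 0)

Answer: delta at 1 : (4 * 0)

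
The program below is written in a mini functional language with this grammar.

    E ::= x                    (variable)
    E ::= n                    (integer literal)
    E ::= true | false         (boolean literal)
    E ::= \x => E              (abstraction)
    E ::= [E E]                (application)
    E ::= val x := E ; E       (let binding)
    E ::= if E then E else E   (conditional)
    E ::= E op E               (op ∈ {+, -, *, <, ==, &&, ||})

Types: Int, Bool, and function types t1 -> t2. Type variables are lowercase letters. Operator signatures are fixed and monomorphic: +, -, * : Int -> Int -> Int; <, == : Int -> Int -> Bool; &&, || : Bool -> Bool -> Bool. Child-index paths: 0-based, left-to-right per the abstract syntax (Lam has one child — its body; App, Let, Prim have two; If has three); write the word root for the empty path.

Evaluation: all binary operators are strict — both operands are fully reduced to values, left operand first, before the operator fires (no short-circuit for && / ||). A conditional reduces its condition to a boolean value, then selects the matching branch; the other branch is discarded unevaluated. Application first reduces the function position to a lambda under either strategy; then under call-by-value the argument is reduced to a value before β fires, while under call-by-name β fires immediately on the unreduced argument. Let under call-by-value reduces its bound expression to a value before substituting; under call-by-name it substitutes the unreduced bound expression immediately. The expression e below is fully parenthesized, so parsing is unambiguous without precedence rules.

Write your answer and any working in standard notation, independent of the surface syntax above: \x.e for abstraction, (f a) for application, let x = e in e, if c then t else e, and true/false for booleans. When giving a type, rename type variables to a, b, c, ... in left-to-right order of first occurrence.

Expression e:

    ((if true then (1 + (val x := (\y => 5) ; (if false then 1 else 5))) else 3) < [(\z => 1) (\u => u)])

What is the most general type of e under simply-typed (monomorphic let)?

Derivation:
  unify Bool ~ Bool
  unify Int ~ Int
\y._ : a -> Int
let x : a -> Int
  unify Bool ~ Bool
  unify Int ~ Int
  unify Int ~ Int
  unify Int ~ Int
  unify Int ~ Int
\z._ : b -> Int
u : c
\u._ : c -> c
  unify b -> Int ~ (c -> c) -> d
  unify b ~ c -> c
  unify Int ~ d
_ _ : Int
  unify Int ~ Int

Answer: Bool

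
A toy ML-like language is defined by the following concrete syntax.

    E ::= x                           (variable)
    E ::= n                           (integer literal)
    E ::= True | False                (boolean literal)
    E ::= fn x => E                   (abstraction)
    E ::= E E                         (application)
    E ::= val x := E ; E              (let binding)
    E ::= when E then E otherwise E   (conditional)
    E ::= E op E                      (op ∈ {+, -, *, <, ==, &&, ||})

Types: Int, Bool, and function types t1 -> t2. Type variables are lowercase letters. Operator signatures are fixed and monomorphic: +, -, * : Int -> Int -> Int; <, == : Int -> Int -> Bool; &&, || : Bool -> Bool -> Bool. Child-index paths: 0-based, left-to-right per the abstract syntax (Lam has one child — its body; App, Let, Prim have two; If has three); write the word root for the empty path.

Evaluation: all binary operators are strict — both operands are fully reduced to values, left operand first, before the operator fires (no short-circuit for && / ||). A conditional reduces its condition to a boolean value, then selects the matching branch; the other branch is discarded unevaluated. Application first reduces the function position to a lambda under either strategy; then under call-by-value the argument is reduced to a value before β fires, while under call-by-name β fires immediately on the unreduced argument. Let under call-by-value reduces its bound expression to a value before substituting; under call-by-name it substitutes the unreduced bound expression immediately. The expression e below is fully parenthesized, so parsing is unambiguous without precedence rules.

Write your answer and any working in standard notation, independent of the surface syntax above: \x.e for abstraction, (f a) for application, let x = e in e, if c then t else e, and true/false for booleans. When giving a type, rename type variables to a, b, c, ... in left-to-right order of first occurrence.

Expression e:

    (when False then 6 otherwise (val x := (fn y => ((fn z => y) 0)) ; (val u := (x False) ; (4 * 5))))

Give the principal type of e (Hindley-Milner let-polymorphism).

Answer: Int

Derivation:
  unify Bool ~ Bool
y : a
\z._ : b -> a
  unify b -> a ~ Int -> c
  unify b ~ Int
  unify a ~ c
_ _ : c
\y._ : c -> c
let x : forall. c -> c
x : d -> d
  unify d -> d ~ Bool -> e
  unify d ~ Bool
  unify Bool ~ e
_ _ : Bool
let u : Bool
  unify Int ~ Int
  unify Int ~ Int
  unify Int ~ Int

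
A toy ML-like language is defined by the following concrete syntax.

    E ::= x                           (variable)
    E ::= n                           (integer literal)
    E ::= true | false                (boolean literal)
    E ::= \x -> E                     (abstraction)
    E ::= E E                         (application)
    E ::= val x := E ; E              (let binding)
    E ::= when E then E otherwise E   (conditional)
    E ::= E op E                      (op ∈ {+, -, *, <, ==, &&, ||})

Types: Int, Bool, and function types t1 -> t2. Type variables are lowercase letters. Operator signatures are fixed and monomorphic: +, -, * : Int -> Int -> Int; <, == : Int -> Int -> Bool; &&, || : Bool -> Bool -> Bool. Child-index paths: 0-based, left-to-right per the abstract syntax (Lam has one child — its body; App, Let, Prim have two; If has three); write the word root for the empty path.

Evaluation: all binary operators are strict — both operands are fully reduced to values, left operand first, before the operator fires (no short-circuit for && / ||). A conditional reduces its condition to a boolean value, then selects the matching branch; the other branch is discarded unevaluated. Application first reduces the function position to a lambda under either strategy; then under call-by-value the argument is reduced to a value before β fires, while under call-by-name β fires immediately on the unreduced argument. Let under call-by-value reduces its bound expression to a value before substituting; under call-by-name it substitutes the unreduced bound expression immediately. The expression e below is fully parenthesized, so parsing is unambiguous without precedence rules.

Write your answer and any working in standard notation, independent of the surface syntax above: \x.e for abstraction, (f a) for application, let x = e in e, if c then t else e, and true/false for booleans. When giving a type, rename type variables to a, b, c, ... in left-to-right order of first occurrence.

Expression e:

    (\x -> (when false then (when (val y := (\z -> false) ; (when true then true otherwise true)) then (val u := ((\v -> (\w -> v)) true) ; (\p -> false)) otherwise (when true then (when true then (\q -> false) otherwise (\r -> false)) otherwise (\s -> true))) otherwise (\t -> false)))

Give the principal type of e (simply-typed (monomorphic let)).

Working:
  unify Bool ~ Bool
\z._ : b -> Bool
let y : b -> Bool
  unify Bool ~ Bool
  unify Bool ~ Bool
  unify Bool ~ Bool
v : c
\w._ : d -> c
\v._ : c -> d -> c
  unify c -> d -> c ~ Bool -> e
  unify c ~ Bool
  unify d -> Bool ~ e
_ _ : d -> Bool
let u : d -> Bool
\p._ : f -> Bool
  unify Bool ~ Bool
  unify Bool ~ Bool
\q._ : g -> Bool
\r._ : h -> Bool
  unify g -> Bool ~ h -> Bool
  unify g ~ h
  unify Bool ~ Bool
\s._ : i -> Bool
  unify h -> Bool ~ i -> Bool
  unify h ~ i
  unify Bool ~ Bool
  unify f -> Bool ~ i -> Bool
  unify f ~ i
  unify Bool ~ Bool
\t._ : j -> Bool
  unify i -> Bool ~ j -> Bool
  unify i ~ j
  unify Bool ~ Bool
\x._ : a -> j -> Bool

Answer: a -> b -> Bool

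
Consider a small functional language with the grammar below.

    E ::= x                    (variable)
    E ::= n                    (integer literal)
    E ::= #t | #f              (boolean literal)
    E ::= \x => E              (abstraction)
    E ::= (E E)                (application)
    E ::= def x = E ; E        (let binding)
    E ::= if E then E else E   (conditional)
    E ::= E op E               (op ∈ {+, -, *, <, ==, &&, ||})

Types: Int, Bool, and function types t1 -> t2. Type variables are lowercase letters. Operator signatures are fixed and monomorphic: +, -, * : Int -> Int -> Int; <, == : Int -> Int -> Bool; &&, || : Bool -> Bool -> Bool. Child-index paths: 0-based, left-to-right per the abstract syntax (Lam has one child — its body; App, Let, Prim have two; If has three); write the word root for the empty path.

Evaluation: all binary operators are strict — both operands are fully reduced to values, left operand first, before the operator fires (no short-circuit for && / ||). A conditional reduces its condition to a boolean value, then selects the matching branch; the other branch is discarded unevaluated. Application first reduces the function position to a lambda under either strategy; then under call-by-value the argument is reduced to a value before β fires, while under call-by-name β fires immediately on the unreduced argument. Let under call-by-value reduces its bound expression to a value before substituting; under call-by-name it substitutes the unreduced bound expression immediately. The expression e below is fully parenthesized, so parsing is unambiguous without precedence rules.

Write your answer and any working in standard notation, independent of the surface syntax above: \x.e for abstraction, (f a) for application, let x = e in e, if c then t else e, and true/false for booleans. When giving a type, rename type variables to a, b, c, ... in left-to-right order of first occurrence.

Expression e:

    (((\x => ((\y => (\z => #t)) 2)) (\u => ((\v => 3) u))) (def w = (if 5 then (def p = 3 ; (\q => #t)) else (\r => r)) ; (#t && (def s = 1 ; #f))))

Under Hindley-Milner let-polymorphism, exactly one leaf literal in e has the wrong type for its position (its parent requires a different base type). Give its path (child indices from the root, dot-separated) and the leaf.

Answer: 1.0.0 : 5

Derivation:
\z._ : c -> Bool
\y._ : b -> c -> Bool
  unify b -> c -> Bool ~ Int -> d
  unify b ~ Int
  unify c -> Bool ~ d
_ _ : c -> Bool
\x._ : a -> c -> Bool
\v._ : f -> Int
u : e
  unify f -> Int ~ e -> g
  unify f ~ e
  unify Int ~ g
_ _ : Int
\u._ : e -> Int
  unify a -> c -> Bool ~ (e -> Int) -> h
  unify a ~ e -> Int
  unify c -> Bool ~ h
_ _ : c -> Bool
  unify Int ~ Bool
  FAIL: mismatch Int ~ Bool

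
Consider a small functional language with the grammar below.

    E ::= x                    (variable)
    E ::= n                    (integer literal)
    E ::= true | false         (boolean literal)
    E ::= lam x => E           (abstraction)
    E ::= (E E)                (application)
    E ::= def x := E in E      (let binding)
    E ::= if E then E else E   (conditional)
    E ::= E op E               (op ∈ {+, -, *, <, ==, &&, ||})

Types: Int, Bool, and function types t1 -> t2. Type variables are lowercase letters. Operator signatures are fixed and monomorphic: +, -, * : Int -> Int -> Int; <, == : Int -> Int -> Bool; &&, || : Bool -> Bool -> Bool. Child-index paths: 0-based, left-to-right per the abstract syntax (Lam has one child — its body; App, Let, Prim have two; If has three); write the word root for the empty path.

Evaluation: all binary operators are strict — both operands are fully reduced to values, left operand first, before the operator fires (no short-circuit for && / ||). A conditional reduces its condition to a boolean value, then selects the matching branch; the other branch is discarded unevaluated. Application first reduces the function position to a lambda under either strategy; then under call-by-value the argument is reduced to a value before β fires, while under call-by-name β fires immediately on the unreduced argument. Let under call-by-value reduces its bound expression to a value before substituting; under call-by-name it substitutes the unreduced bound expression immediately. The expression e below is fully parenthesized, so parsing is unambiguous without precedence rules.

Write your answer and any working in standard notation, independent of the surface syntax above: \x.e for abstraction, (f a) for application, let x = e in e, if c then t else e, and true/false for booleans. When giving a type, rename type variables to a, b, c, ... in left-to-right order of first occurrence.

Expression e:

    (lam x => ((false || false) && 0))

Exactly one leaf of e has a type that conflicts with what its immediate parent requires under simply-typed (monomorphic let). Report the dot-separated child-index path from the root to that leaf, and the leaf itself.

Derivation:
  unify Bool ~ Bool
  unify Bool ~ Bool
  unify Bool ~ Bool
  unify Int ~ Bool
  FAIL: mismatch Int ~ Bool

Answer: 0.1 : 0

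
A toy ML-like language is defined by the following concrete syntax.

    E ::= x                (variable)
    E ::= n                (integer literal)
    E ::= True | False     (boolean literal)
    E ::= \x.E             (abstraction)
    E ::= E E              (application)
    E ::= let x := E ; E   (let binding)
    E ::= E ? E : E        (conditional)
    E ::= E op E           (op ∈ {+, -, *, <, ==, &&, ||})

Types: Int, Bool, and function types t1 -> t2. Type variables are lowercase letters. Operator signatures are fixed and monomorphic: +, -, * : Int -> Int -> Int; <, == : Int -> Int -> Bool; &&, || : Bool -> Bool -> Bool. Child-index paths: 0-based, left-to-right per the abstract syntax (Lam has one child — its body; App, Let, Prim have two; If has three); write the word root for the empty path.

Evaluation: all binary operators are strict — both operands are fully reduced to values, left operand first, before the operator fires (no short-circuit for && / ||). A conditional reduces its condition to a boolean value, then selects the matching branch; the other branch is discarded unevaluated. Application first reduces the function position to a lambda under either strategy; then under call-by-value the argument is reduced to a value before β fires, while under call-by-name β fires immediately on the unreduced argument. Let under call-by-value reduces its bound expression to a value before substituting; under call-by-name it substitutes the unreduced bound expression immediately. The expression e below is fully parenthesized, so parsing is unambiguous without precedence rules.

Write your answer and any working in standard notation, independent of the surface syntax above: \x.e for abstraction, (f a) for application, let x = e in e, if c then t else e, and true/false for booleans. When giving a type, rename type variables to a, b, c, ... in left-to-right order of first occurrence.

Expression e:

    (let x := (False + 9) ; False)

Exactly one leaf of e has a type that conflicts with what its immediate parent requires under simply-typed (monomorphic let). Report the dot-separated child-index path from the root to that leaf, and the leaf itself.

Trace:
  unify Bool ~ Int
  FAIL: mismatch Bool ~ Int

Answer: 0.0 : false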